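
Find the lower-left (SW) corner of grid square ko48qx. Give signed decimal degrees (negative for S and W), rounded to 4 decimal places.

Field K=10, O=14: +10·20° lon, +14·10° lat → SW at lon 20°, lat 50°.
Square 4, 8: +4·2° lon, +8·1° lat → SW at lon 28°, lat 58°.
Subsquare q=16, x=23: +16·0.0833333° lon, +23·0.0416667° lat → SW at lon 29.3333°, lat 58.9583°.
latitude 58.9583, longitude 29.3333.

58.9583, 29.3333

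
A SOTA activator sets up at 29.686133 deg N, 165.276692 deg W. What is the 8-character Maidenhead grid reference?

AL79iq64

Shift to the Maidenhead origin (180°W, 90°S): lon 14.72331, lat 119.68613.
Field (20°×10°, letters A–R): lon ⌊14.72331/20⌋ = 0 → A; lat ⌊119.68613/10⌋ = 11 → L.
Square (2°×1°, digits 0–9): lon ⌊14.72331/2⌋ = 7; lat ⌊9.68613/1⌋ = 9.
Subsquare (5′×2.5′, letters a–x): lon ⌊0.72331/0.0833333⌋ = 8 → i; lat ⌊0.68613/0.0416667⌋ = 16 → q.
Extended square (30″×15″, digits 0–9): lon ⌊0.05664/0.00833333⌋ = 6; lat ⌊0.01947/0.00416667⌋ = 4.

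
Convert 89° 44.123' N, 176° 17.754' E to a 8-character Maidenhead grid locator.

RR89dr56

Add 180° to longitude and 90° to latitude: 356.29590, 179.73538.
Field: lon ⌊356.29590/20⌋ = 17 → R; lat ⌊179.73538/10⌋ = 17 → R.
Square: lon ⌊16.29590/2⌋ = 8; lat ⌊9.73538/1⌋ = 9.
Subsquare: lon ⌊0.29590/0.0833333⌋ = 3 → d; lat ⌊0.73538/0.0416667⌋ = 17 → r.
Extended square: lon ⌊0.04590/0.00833333⌋ = 5; lat ⌊0.02705/0.00416667⌋ = 6.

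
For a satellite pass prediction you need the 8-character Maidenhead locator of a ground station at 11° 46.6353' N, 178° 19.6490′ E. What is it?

Shift to the Maidenhead origin (180°W, 90°S): lon 358.32748, lat 101.77725.
Field (20°×10°, letters A–R): 358.32748/20 → 17 → R, 101.77725/10 → 10 → K; chars RK.
Square (2°×1°, digits 0–9): 18.32748/2 → 9, 1.77725/1 → 1; chars 91.
Subsquare (5′×2.5′, letters a–x): 0.32748/0.0833333 → 3 → d, 0.77725/0.0416667 → 18 → s; chars ds.
Extended square (30″×15″, digits 0–9): 0.07748/0.00833333 → 9, 0.02725/0.00416667 → 6; chars 96.

RK91ds96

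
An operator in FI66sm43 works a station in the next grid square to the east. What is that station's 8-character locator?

Longitude extended square 4; +1 → 5.
The latitude characters are unchanged.

FI66sm53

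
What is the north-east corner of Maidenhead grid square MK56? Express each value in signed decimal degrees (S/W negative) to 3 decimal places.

17.000, 72.000

Field M=12, K=10: +12·20° lon, +10·10° lat → SW at lon 60°, lat 10°.
Square 5, 6: +5·2° lon, +6·1° lat → SW at lon 70°, lat 16°.
Cell spans 2° lon × 1° lat. NE corner is SW corner plus one full cell.
latitude 17.000, longitude 72.000.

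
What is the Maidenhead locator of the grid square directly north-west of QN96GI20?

Longitude extended square 2; −1 → 1.
Latitude extended square 0; +1 → 1.

QN96gi11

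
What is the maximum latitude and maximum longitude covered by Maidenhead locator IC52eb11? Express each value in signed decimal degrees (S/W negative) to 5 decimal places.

-67.95000, -9.65000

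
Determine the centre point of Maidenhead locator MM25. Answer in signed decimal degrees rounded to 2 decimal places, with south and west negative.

35.50, 65.00

Field M=12, M=12: +12·20° lon, +12·10° lat → SW at lon 60°, lat 30°.
Square 2, 5: +2·2° lon, +5·1° lat → SW at lon 64°, lat 35°.
Cell spans 2° lon × 1° lat. Centre is SW corner plus half of each.
latitude 35.50, longitude 65.00.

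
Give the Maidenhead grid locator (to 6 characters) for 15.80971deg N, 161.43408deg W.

AK95gt

Shift to the Maidenhead origin (180°W, 90°S): lon 18.5659, lat 105.8097.
Field (20°×10°, letters A–R): 18.5659/20 → 0 → A, 105.8097/10 → 10 → K; chars AK.
Square (2°×1°, digits 0–9): 18.5659/2 → 9, 5.8097/1 → 5; chars 95.
Subsquare (5′×2.5′, letters a–x): 0.5659/0.0833333 → 6 → g, 0.8097/0.0416667 → 19 → t; chars gt.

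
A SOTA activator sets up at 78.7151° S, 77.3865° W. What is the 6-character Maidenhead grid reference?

FB11hg

Offset from 180°W / 90°S: lon 102.6135°, lat 11.2849°.
Field (20°×10°, letters A–R): 102.6135/20 → 5 → F, 11.2849/10 → 1 → B; chars FB.
Square (2°×1°, digits 0–9): 2.6135/2 → 1, 1.2849/1 → 1; chars 11.
Subsquare (5′×2.5′, letters a–x): 0.6135/0.0833333 → 7 → h, 0.2849/0.0416667 → 6 → g; chars hg.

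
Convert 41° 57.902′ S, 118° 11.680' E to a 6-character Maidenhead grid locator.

OE98ca

Shift to the Maidenhead origin (180°W, 90°S): lon 298.1947, lat 48.0350.
Field: 298.1947/20 → 14 → O, 48.0350/10 → 4 → E; chars OE.
Square: 18.1947/2 → 9, 8.0350/1 → 8; chars 98.
Subsquare: 0.1947/0.0833333 → 2 → c, 0.0350/0.0416667 → 0 → a; chars ca.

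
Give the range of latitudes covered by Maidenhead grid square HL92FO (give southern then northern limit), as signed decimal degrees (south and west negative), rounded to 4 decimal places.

22.5833, 22.6250

Field H=7, L=11: +7·20° lon, +11·10° lat → SW at lon -40°, lat 20°.
Square 9, 2: +9·2° lon, +2·1° lat → SW at lon -22°, lat 22°.
Subsquare f=5, o=14: +5·0.0833333° lon, +14·0.0416667° lat → SW at lon -21.5833°, lat 22.5833°.
Cell spans 0.0833333° lon × 0.0416667° lat.
south 22.5833, north 22.6250.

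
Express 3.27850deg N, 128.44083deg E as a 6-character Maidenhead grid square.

PJ43fg

Offset from 180°W / 90°S: lon 308.4408°, lat 93.2785°.
Field: 308.4408/20 → 15 → P, 93.2785/10 → 9 → J; chars PJ.
Square: 8.4408/2 → 4, 3.2785/1 → 3; chars 43.
Subsquare: 0.4408/0.0833333 → 5 → f, 0.2785/0.0416667 → 6 → g; chars fg.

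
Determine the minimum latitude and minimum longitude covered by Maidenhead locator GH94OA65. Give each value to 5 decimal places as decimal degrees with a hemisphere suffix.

15.97917° S, 40.78333° W

Field G=6, H=7: +6·20° lon, +7·10° lat → SW at lon -60°, lat -20°.
Square 9, 4: +9·2° lon, +4·1° lat → SW at lon -42°, lat -16°.
Subsquare o=14, a=0: +14·0.0833333° lon, +0·0.0416667° lat → SW at lon -40.8333°, lat -16°.
Extended square 6, 5: +6·0.00833333° lon, +5·0.00416667° lat → SW at lon -40.7833°, lat -15.9792°.
latitude 15.97917° S, longitude 40.78333° W.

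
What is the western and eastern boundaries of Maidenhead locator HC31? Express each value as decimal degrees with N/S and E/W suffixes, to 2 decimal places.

34.00° W, 32.00° W

Field H=7, C=2: +7·20° lon, +2·10° lat → SW at lon -40°, lat -70°.
Square 3, 1: +3·2° lon, +1·1° lat → SW at lon -34°, lat -69°.
Cell spans 2° lon × 1° lat.
west 34.00° W, east 32.00° W.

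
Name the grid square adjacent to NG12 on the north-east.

NG23

Longitude square 1; +1 → 2.
Latitude square 2; +1 → 3.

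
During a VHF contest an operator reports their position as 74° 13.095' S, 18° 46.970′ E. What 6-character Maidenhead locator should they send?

Offset from 180°W / 90°S: lon 198.7828°, lat 15.7818°.
Field: lon ⌊198.7828/20⌋ = 9 → J; lat ⌊15.7818/10⌋ = 1 → B.
Square: lon ⌊18.7828/2⌋ = 9; lat ⌊5.7818/1⌋ = 5.
Subsquare: lon ⌊0.7828/0.0833333⌋ = 9 → j; lat ⌊0.7818/0.0416667⌋ = 18 → s.

JB95js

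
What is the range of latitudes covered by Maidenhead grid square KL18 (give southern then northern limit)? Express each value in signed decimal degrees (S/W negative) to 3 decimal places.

28.000, 29.000

Field K=10, L=11: +10·20° lon, +11·10° lat → SW at lon 20°, lat 20°.
Square 1, 8: +1·2° lon, +8·1° lat → SW at lon 22°, lat 28°.
Cell spans 2° lon × 1° lat.
south 28.000, north 29.000.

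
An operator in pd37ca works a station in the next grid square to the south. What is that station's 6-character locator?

PD36cx

Latitude subsquare a = 0; −1 → -1, wraps to 23 = x, carry into square.
Latitude square 7; −1 → 6.
The longitude characters are unchanged.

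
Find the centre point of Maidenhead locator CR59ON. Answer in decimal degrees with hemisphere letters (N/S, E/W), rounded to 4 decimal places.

Field C=2, R=17: +2·20° lon, +17·10° lat → SW at lon -140°, lat 80°.
Square 5, 9: +5·2° lon, +9·1° lat → SW at lon -130°, lat 89°.
Subsquare o=14, n=13: +14·0.0833333° lon, +13·0.0416667° lat → SW at lon -128.833°, lat 89.5417°.
Cell spans 0.0833333° lon × 0.0416667° lat. Centre is SW corner plus half of each.
latitude 89.5625° N, longitude 128.7917° W.

89.5625° N, 128.7917° W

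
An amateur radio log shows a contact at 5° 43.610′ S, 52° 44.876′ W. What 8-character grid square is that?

GI34pg05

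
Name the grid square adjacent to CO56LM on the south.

CO56ll

Latitude subsquare m = 12; −1 → 11 = l.
The longitude characters are unchanged.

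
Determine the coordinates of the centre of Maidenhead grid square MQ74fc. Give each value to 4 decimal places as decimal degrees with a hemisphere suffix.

74.1042° N, 74.4583° E

Field M=12, Q=16: +12·20° lon, +16·10° lat → SW at lon 60°, lat 70°.
Square 7, 4: +7·2° lon, +4·1° lat → SW at lon 74°, lat 74°.
Subsquare f=5, c=2: +5·0.0833333° lon, +2·0.0416667° lat → SW at lon 74.4167°, lat 74.0833°.
Cell spans 0.0833333° lon × 0.0416667° lat. Centre is SW corner plus half of each.
latitude 74.1042° N, longitude 74.4583° E.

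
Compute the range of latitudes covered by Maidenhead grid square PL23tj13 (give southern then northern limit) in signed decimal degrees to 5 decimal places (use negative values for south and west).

23.38750, 23.39167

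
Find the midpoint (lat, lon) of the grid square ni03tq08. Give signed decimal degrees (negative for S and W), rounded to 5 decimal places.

-6.29792, 81.58750

Field N=13, I=8: +13·20° lon, +8·10° lat → SW at lon 80°, lat -10°.
Square 0, 3: +0·2° lon, +3·1° lat → SW at lon 80°, lat -7°.
Subsquare t=19, q=16: +19·0.0833333° lon, +16·0.0416667° lat → SW at lon 81.5833°, lat -6.33333°.
Extended square 0, 8: +0·0.00833333° lon, +8·0.00416667° lat → SW at lon 81.5833°, lat -6.3°.
Cell spans 0.00833333° lon × 0.00416667° lat. Centre is SW corner plus half of each.
latitude -6.29792, longitude 81.58750.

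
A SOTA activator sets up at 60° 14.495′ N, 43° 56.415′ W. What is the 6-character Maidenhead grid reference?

GP80af

Offset from 180°W / 90°S: lon 136.0598°, lat 150.2416°.
Field: lon ⌊136.0598/20⌋ = 6 → G; lat ⌊150.2416/10⌋ = 15 → P.
Square: lon ⌊16.0598/2⌋ = 8; lat ⌊0.2416/1⌋ = 0.
Subsquare: lon ⌊0.0598/0.0833333⌋ = 0 → a; lat ⌊0.2416/0.0416667⌋ = 5 → f.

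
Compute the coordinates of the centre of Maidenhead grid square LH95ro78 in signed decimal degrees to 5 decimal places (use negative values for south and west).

-14.38125, 59.47917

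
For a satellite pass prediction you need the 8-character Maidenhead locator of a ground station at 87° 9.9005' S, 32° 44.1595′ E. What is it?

Shift to the Maidenhead origin (180°W, 90°S): lon 212.73599, lat 2.83499.
Field (20°×10°, letters A–R): lon ⌊212.73599/20⌋ = 10 → K; lat ⌊2.83499/10⌋ = 0 → A.
Square (2°×1°, digits 0–9): lon ⌊12.73599/2⌋ = 6; lat ⌊2.83499/1⌋ = 2.
Subsquare (5′×2.5′, letters a–x): lon ⌊0.73599/0.0833333⌋ = 8 → i; lat ⌊0.83499/0.0416667⌋ = 20 → u.
Extended square (30″×15″, digits 0–9): lon ⌊0.06933/0.00833333⌋ = 8; lat ⌊0.00166/0.00416667⌋ = 0.

KA62iu80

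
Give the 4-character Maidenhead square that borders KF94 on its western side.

KF84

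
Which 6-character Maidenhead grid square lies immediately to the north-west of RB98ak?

RB88xl

Longitude subsquare a = 0; −1 → -1, wraps to 23 = x, carry into square.
Longitude square 9; −1 → 8.
Latitude subsquare k = 10; +1 → 11 = l.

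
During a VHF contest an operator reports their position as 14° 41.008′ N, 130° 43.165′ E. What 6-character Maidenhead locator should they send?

PK54iq

Offset from 180°W / 90°S: lon 310.7194°, lat 104.6835°.
Field: 310.7194/20 → 15 → P, 104.6835/10 → 10 → K; chars PK.
Square: 10.7194/2 → 5, 4.6835/1 → 4; chars 54.
Subsquare: 0.7194/0.0833333 → 8 → i, 0.6835/0.0416667 → 16 → q; chars iq.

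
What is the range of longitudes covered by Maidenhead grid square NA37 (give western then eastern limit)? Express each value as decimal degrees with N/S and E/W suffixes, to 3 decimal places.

Field N=13, A=0: +13·20° lon, +0·10° lat → SW at lon 80°, lat -90°.
Square 3, 7: +3·2° lon, +7·1° lat → SW at lon 86°, lat -83°.
Cell spans 2° lon × 1° lat.
west 86.000° E, east 88.000° E.

86.000° E, 88.000° E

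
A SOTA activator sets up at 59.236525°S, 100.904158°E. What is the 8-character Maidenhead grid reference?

OD00ks83

Add 180° to longitude and 90° to latitude: 280.90416, 30.76347.
Field: lon ⌊280.90416/20⌋ = 14 → O; lat ⌊30.76347/10⌋ = 3 → D.
Square: lon ⌊0.90416/2⌋ = 0; lat ⌊0.76347/1⌋ = 0.
Subsquare: lon ⌊0.90416/0.0833333⌋ = 10 → k; lat ⌊0.76347/0.0416667⌋ = 18 → s.
Extended square: lon ⌊0.07082/0.00833333⌋ = 8; lat ⌊0.01347/0.00416667⌋ = 3.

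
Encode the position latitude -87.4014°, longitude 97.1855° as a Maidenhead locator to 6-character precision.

NA82oo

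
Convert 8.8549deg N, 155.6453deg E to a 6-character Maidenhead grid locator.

Shift to the Maidenhead origin (180°W, 90°S): lon 335.6453, lat 98.8549.
Field: 335.6453/20 → 16 → Q, 98.8549/10 → 9 → J; chars QJ.
Square: 15.6453/2 → 7, 8.8549/1 → 8; chars 78.
Subsquare: 1.6453/0.0833333 → 19 → t, 0.8549/0.0416667 → 20 → u; chars tu.

QJ78tu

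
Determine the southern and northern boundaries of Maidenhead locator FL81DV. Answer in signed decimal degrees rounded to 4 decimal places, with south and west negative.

Field F=5, L=11: +5·20° lon, +11·10° lat → SW at lon -80°, lat 20°.
Square 8, 1: +8·2° lon, +1·1° lat → SW at lon -64°, lat 21°.
Subsquare d=3, v=21: +3·0.0833333° lon, +21·0.0416667° lat → SW at lon -63.75°, lat 21.875°.
Cell spans 0.0833333° lon × 0.0416667° lat.
south 21.8750, north 21.9167.

21.8750, 21.9167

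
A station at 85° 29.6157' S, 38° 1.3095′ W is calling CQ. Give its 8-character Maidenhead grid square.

HA04xm71

Shift to the Maidenhead origin (180°W, 90°S): lon 141.97817, lat 4.50641.
Field: lon ⌊141.97817/20⌋ = 7 → H; lat ⌊4.50641/10⌋ = 0 → A.
Square: lon ⌊1.97817/2⌋ = 0; lat ⌊4.50641/1⌋ = 4.
Subsquare: lon ⌊1.97817/0.0833333⌋ = 23 → x; lat ⌊0.50641/0.0416667⌋ = 12 → m.
Extended square: lon ⌊0.06151/0.00833333⌋ = 7; lat ⌊0.00641/0.00416667⌋ = 1.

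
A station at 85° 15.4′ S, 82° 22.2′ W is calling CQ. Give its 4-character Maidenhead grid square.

EA84

Shift to the Maidenhead origin (180°W, 90°S): lon 97.63, lat 4.74.
Field: lon ⌊97.63/20⌋ = 4 → E; lat ⌊4.74/10⌋ = 0 → A.
Square: lon ⌊17.63/2⌋ = 8; lat ⌊4.74/1⌋ = 4.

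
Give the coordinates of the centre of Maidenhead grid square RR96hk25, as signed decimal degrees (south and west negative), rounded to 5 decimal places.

86.43958, 178.60417

Field R=17, R=17: +17·20° lon, +17·10° lat → SW at lon 160°, lat 80°.
Square 9, 6: +9·2° lon, +6·1° lat → SW at lon 178°, lat 86°.
Subsquare h=7, k=10: +7·0.0833333° lon, +10·0.0416667° lat → SW at lon 178.583°, lat 86.4167°.
Extended square 2, 5: +2·0.00833333° lon, +5·0.00416667° lat → SW at lon 178.6°, lat 86.4375°.
Cell spans 0.00833333° lon × 0.00416667° lat. Centre is SW corner plus half of each.
latitude 86.43958, longitude 178.60417.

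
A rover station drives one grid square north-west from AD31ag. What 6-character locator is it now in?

AD21xh

Longitude subsquare a = 0; −1 → -1, wraps to 23 = x, carry into square.
Longitude square 3; −1 → 2.
Latitude subsquare g = 6; +1 → 7 = h.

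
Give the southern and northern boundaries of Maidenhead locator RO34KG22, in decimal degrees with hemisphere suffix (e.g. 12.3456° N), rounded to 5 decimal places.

Field R=17, O=14: +17·20° lon, +14·10° lat → SW at lon 160°, lat 50°.
Square 3, 4: +3·2° lon, +4·1° lat → SW at lon 166°, lat 54°.
Subsquare k=10, g=6: +10·0.0833333° lon, +6·0.0416667° lat → SW at lon 166.833°, lat 54.25°.
Extended square 2, 2: +2·0.00833333° lon, +2·0.00416667° lat → SW at lon 166.85°, lat 54.2583°.
Cell spans 0.00833333° lon × 0.00416667° lat.
south 54.25833° N, north 54.26250° N.

54.25833° N, 54.26250° N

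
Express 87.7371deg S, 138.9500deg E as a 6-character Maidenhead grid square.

Shift to the Maidenhead origin (180°W, 90°S): lon 318.9500, lat 2.2629.
Field (20°×10°, letters A–R): 318.9500/20 → 15 → P, 2.2629/10 → 0 → A; chars PA.
Square (2°×1°, digits 0–9): 18.9500/2 → 9, 2.2629/1 → 2; chars 92.
Subsquare (5′×2.5′, letters a–x): 0.9500/0.0833333 → 11 → l, 0.2629/0.0416667 → 6 → g; chars lg.

PA92lg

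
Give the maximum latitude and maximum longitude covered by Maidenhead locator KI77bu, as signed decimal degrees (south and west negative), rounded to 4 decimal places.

-2.1250, 34.1667

Field K=10, I=8: +10·20° lon, +8·10° lat → SW at lon 20°, lat -10°.
Square 7, 7: +7·2° lon, +7·1° lat → SW at lon 34°, lat -3°.
Subsquare b=1, u=20: +1·0.0833333° lon, +20·0.0416667° lat → SW at lon 34.0833°, lat -2.16667°.
Cell spans 0.0833333° lon × 0.0416667° lat. NE corner is SW corner plus one full cell.
latitude -2.1250, longitude 34.1667.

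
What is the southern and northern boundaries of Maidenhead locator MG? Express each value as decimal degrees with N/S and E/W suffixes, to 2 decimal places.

Field M=12, G=6: +12·20° lon, +6·10° lat → SW at lon 60°, lat -30°.
Cell spans 20° lon × 10° lat.
south 30.00° S, north 20.00° S.

30.00° S, 20.00° S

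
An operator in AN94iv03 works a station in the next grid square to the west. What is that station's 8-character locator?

AN94hv93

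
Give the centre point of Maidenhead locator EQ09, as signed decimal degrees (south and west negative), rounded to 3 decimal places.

Field E=4, Q=16: +4·20° lon, +16·10° lat → SW at lon -100°, lat 70°.
Square 0, 9: +0·2° lon, +9·1° lat → SW at lon -100°, lat 79°.
Cell spans 2° lon × 1° lat. Centre is SW corner plus half of each.
latitude 79.500, longitude -99.000.

79.500, -99.000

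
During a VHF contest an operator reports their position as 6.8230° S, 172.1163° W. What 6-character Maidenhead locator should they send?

Add 180° to longitude and 90° to latitude: 7.8837, 83.1770.
Field: lon ⌊7.8837/20⌋ = 0 → A; lat ⌊83.1770/10⌋ = 8 → I.
Square: lon ⌊7.8837/2⌋ = 3; lat ⌊3.1770/1⌋ = 3.
Subsquare: lon ⌊1.8837/0.0833333⌋ = 22 → w; lat ⌊0.1770/0.0416667⌋ = 4 → e.

AI33we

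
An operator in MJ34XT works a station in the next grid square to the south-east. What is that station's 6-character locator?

Longitude subsquare x = 23; +1 → 24, wraps to 0 = a, carry into square.
Longitude square 3; +1 → 4.
Latitude subsquare t = 19; −1 → 18 = s.

MJ44as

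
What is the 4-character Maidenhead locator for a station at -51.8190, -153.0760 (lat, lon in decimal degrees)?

Add 180° to longitude and 90° to latitude: 26.92, 38.18.
Field: lon ⌊26.92/20⌋ = 1 → B; lat ⌊38.18/10⌋ = 3 → D.
Square: lon ⌊6.92/2⌋ = 3; lat ⌊8.18/1⌋ = 8.

BD38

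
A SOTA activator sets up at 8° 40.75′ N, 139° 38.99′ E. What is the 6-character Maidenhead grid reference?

PJ98tq

Offset from 180°W / 90°S: lon 319.6498°, lat 98.6792°.
Field: lon ⌊319.6498/20⌋ = 15 → P; lat ⌊98.6792/10⌋ = 9 → J.
Square: lon ⌊19.6498/2⌋ = 9; lat ⌊8.6792/1⌋ = 8.
Subsquare: lon ⌊1.6498/0.0833333⌋ = 19 → t; lat ⌊0.6792/0.0416667⌋ = 16 → q.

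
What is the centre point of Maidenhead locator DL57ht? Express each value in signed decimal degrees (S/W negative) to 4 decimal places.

27.8125, -109.3750

Field D=3, L=11: +3·20° lon, +11·10° lat → SW at lon -120°, lat 20°.
Square 5, 7: +5·2° lon, +7·1° lat → SW at lon -110°, lat 27°.
Subsquare h=7, t=19: +7·0.0833333° lon, +19·0.0416667° lat → SW at lon -109.417°, lat 27.7917°.
Cell spans 0.0833333° lon × 0.0416667° lat. Centre is SW corner plus half of each.
latitude 27.8125, longitude -109.3750.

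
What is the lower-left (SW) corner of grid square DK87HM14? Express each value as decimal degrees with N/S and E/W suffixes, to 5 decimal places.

Field D=3, K=10: +3·20° lon, +10·10° lat → SW at lon -120°, lat 10°.
Square 8, 7: +8·2° lon, +7·1° lat → SW at lon -104°, lat 17°.
Subsquare h=7, m=12: +7·0.0833333° lon, +12·0.0416667° lat → SW at lon -103.417°, lat 17.5°.
Extended square 1, 4: +1·0.00833333° lon, +4·0.00416667° lat → SW at lon -103.408°, lat 17.5167°.
latitude 17.51667° N, longitude 103.40833° W.

17.51667° N, 103.40833° W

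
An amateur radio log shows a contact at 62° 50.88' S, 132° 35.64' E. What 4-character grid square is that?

PC67

Shift to the Maidenhead origin (180°W, 90°S): lon 312.59, lat 27.15.
Field: 312.59/20 → 15 → P, 27.15/10 → 2 → C; chars PC.
Square: 12.59/2 → 6, 7.15/1 → 7; chars 67.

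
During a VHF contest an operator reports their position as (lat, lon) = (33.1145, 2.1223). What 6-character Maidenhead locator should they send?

JM13bc

Add 180° to longitude and 90° to latitude: 182.1223, 123.1145.
Field (20°×10°, letters A–R): 182.1223/20 → 9 → J, 123.1145/10 → 12 → M; chars JM.
Square (2°×1°, digits 0–9): 2.1223/2 → 1, 3.1145/1 → 3; chars 13.
Subsquare (5′×2.5′, letters a–x): 0.1223/0.0833333 → 1 → b, 0.1145/0.0416667 → 2 → c; chars bc.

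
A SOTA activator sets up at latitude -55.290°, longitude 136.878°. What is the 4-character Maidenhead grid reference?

Add 180° to longitude and 90° to latitude: 316.88, 34.71.
Field: lon ⌊316.88/20⌋ = 15 → P; lat ⌊34.71/10⌋ = 3 → D.
Square: lon ⌊16.88/2⌋ = 8; lat ⌊4.71/1⌋ = 4.

PD84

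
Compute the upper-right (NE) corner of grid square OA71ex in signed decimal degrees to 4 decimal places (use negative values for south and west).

Field O=14, A=0: +14·20° lon, +0·10° lat → SW at lon 100°, lat -90°.
Square 7, 1: +7·2° lon, +1·1° lat → SW at lon 114°, lat -89°.
Subsquare e=4, x=23: +4·0.0833333° lon, +23·0.0416667° lat → SW at lon 114.333°, lat -88.0417°.
Cell spans 0.0833333° lon × 0.0416667° lat. NE corner is SW corner plus one full cell.
latitude -88.0000, longitude 114.4167.

-88.0000, 114.4167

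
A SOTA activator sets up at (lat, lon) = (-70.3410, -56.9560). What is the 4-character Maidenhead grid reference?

GB19

Offset from 180°W / 90°S: lon 123.04°, lat 19.66°.
Field (20°×10°, letters A–R): lon ⌊123.04/20⌋ = 6 → G; lat ⌊19.66/10⌋ = 1 → B.
Square (2°×1°, digits 0–9): lon ⌊3.04/2⌋ = 1; lat ⌊9.66/1⌋ = 9.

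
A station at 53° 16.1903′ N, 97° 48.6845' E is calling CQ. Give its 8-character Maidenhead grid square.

NO83vg74

Shift to the Maidenhead origin (180°W, 90°S): lon 277.81141, lat 143.26984.
Field: 277.81141/20 → 13 → N, 143.26984/10 → 14 → O; chars NO.
Square: 17.81141/2 → 8, 3.26984/1 → 3; chars 83.
Subsquare: 1.81141/0.0833333 → 21 → v, 0.26984/0.0416667 → 6 → g; chars vg.
Extended square: 0.06141/0.00833333 → 7, 0.01984/0.00416667 → 4; chars 74.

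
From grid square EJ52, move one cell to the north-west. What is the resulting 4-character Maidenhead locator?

Longitude square 5; −1 → 4.
Latitude square 2; +1 → 3.

EJ43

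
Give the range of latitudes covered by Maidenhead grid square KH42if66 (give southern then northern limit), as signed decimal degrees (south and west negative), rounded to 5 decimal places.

-17.76667, -17.76250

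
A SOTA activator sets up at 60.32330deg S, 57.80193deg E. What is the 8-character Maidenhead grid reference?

LC89vq62

Shift to the Maidenhead origin (180°W, 90°S): lon 237.80193, lat 29.67670.
Field: 237.80193/20 → 11 → L, 29.67670/10 → 2 → C; chars LC.
Square: 17.80193/2 → 8, 9.67670/1 → 9; chars 89.
Subsquare: 1.80193/0.0833333 → 21 → v, 0.67670/0.0416667 → 16 → q; chars vq.
Extended square: 0.05193/0.00833333 → 6, 0.01003/0.00416667 → 2; chars 62.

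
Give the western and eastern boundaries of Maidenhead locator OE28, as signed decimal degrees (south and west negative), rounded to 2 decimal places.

104.00, 106.00

Field O=14, E=4: +14·20° lon, +4·10° lat → SW at lon 100°, lat -50°.
Square 2, 8: +2·2° lon, +8·1° lat → SW at lon 104°, lat -42°.
Cell spans 2° lon × 1° lat.
west 104.00, east 106.00.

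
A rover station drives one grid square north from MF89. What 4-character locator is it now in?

MG80

Latitude square 9; +1 → 10, wraps to 0, carry into field.
Latitude field F = 5; +1 → 6 = G.
The longitude characters are unchanged.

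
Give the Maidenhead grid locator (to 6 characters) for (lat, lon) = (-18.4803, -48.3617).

GH51tm

Shift to the Maidenhead origin (180°W, 90°S): lon 131.6383, lat 71.5197.
Field: 131.6383/20 → 6 → G, 71.5197/10 → 7 → H; chars GH.
Square: 11.6383/2 → 5, 1.5197/1 → 1; chars 51.
Subsquare: 1.6383/0.0833333 → 19 → t, 0.5197/0.0416667 → 12 → m; chars tm.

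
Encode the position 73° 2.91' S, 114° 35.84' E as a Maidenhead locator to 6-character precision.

Add 180° to longitude and 90° to latitude: 294.5973, 16.9515.
Field (20°×10°, letters A–R): 294.5973/20 → 14 → O, 16.9515/10 → 1 → B; chars OB.
Square (2°×1°, digits 0–9): 14.5973/2 → 7, 6.9515/1 → 6; chars 76.
Subsquare (5′×2.5′, letters a–x): 0.5973/0.0833333 → 7 → h, 0.9515/0.0416667 → 22 → w; chars hw.

OB76hw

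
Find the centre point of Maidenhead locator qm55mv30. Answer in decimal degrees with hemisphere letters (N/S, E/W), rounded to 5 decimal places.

Field Q=16, M=12: +16·20° lon, +12·10° lat → SW at lon 140°, lat 30°.
Square 5, 5: +5·2° lon, +5·1° lat → SW at lon 150°, lat 35°.
Subsquare m=12, v=21: +12·0.0833333° lon, +21·0.0416667° lat → SW at lon 151°, lat 35.875°.
Extended square 3, 0: +3·0.00833333° lon, +0·0.00416667° lat → SW at lon 151.025°, lat 35.875°.
Cell spans 0.00833333° lon × 0.00416667° lat. Centre is SW corner plus half of each.
latitude 35.87708° N, longitude 151.02917° E.

35.87708° N, 151.02917° E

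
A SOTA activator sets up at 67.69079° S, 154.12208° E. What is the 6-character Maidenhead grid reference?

QC72bh

Offset from 180°W / 90°S: lon 334.1221°, lat 22.3092°.
Field: lon ⌊334.1221/20⌋ = 16 → Q; lat ⌊22.3092/10⌋ = 2 → C.
Square: lon ⌊14.1221/2⌋ = 7; lat ⌊2.3092/1⌋ = 2.
Subsquare: lon ⌊0.1221/0.0833333⌋ = 1 → b; lat ⌊0.3092/0.0416667⌋ = 7 → h.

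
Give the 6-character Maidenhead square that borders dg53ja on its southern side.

Latitude subsquare a = 0; −1 → -1, wraps to 23 = x, carry into square.
Latitude square 3; −1 → 2.
The longitude characters are unchanged.

DG52jx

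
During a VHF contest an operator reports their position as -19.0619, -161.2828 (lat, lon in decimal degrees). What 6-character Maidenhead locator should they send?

AH90iw

Shift to the Maidenhead origin (180°W, 90°S): lon 18.7172, lat 70.9381.
Field: lon ⌊18.7172/20⌋ = 0 → A; lat ⌊70.9381/10⌋ = 7 → H.
Square: lon ⌊18.7172/2⌋ = 9; lat ⌊0.9381/1⌋ = 0.
Subsquare: lon ⌊0.7172/0.0833333⌋ = 8 → i; lat ⌊0.9381/0.0416667⌋ = 22 → w.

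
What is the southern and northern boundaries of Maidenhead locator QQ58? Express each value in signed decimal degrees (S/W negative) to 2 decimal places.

78.00, 79.00

Field Q=16, Q=16: +16·20° lon, +16·10° lat → SW at lon 140°, lat 70°.
Square 5, 8: +5·2° lon, +8·1° lat → SW at lon 150°, lat 78°.
Cell spans 2° lon × 1° lat.
south 78.00, north 79.00.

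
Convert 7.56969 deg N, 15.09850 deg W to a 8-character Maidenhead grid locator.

Offset from 180°W / 90°S: lon 164.90150°, lat 97.56969°.
Field (20°×10°, letters A–R): 164.90150/20 → 8 → I, 97.56969/10 → 9 → J; chars IJ.
Square (2°×1°, digits 0–9): 4.90150/2 → 2, 7.56969/1 → 7; chars 27.
Subsquare (5′×2.5′, letters a–x): 0.90150/0.0833333 → 10 → k, 0.56969/0.0416667 → 13 → n; chars kn.
Extended square (30″×15″, digits 0–9): 0.06817/0.00833333 → 8, 0.02802/0.00416667 → 6; chars 86.

IJ27kn86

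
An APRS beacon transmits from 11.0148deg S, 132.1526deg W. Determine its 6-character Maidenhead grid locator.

Offset from 180°W / 90°S: lon 47.8474°, lat 78.9852°.
Field: lon ⌊47.8474/20⌋ = 2 → C; lat ⌊78.9852/10⌋ = 7 → H.
Square: lon ⌊7.8474/2⌋ = 3; lat ⌊8.9852/1⌋ = 8.
Subsquare: lon ⌊1.8474/0.0833333⌋ = 22 → w; lat ⌊0.9852/0.0416667⌋ = 23 → x.

CH38wx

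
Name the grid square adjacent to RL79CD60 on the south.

RL79cc69

Latitude extended square 0; −1 → -1, wraps to 9, carry into subsquare.
Latitude subsquare d = 3; −1 → 2 = c.
The longitude characters are unchanged.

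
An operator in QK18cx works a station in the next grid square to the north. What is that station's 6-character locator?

QK19ca

Latitude subsquare x = 23; +1 → 24, wraps to 0 = a, carry into square.
Latitude square 8; +1 → 9.
The longitude characters are unchanged.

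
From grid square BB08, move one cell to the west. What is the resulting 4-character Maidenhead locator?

Longitude square 0; −1 → -1, wraps to 9, carry into field.
Longitude field B = 1; −1 → 0 = A.
The latitude characters are unchanged.

AB98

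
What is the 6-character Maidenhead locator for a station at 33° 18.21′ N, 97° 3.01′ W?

Shift to the Maidenhead origin (180°W, 90°S): lon 82.9498, lat 123.3035.
Field: lon ⌊82.9498/20⌋ = 4 → E; lat ⌊123.3035/10⌋ = 12 → M.
Square: lon ⌊2.9498/2⌋ = 1; lat ⌊3.3035/1⌋ = 3.
Subsquare: lon ⌊0.9498/0.0833333⌋ = 11 → l; lat ⌊0.3035/0.0416667⌋ = 7 → h.

EM13lh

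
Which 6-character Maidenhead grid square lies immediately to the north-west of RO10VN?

RO10uo

Longitude subsquare v = 21; −1 → 20 = u.
Latitude subsquare n = 13; +1 → 14 = o.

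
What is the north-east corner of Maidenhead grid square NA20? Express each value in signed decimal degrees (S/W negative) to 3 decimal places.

Field N=13, A=0: +13·20° lon, +0·10° lat → SW at lon 80°, lat -90°.
Square 2, 0: +2·2° lon, +0·1° lat → SW at lon 84°, lat -90°.
Cell spans 2° lon × 1° lat. NE corner is SW corner plus one full cell.
latitude -89.000, longitude 86.000.

-89.000, 86.000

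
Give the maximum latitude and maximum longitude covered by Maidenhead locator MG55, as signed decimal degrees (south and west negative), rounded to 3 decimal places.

-24.000, 72.000

Field M=12, G=6: +12·20° lon, +6·10° lat → SW at lon 60°, lat -30°.
Square 5, 5: +5·2° lon, +5·1° lat → SW at lon 70°, lat -25°.
Cell spans 2° lon × 1° lat. NE corner is SW corner plus one full cell.
latitude -24.000, longitude 72.000.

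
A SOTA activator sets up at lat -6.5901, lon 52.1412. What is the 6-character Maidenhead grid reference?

LI63bj

Shift to the Maidenhead origin (180°W, 90°S): lon 232.1412, lat 83.4099.
Field: lon ⌊232.1412/20⌋ = 11 → L; lat ⌊83.4099/10⌋ = 8 → I.
Square: lon ⌊12.1412/2⌋ = 6; lat ⌊3.4099/1⌋ = 3.
Subsquare: lon ⌊0.1412/0.0833333⌋ = 1 → b; lat ⌊0.4099/0.0416667⌋ = 9 → j.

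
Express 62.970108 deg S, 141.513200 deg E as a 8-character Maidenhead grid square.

Shift to the Maidenhead origin (180°W, 90°S): lon 321.51320, lat 27.02989.
Field: lon ⌊321.51320/20⌋ = 16 → Q; lat ⌊27.02989/10⌋ = 2 → C.
Square: lon ⌊1.51320/2⌋ = 0; lat ⌊7.02989/1⌋ = 7.
Subsquare: lon ⌊1.51320/0.0833333⌋ = 18 → s; lat ⌊0.02989/0.0416667⌋ = 0 → a.
Extended square: lon ⌊0.01320/0.00833333⌋ = 1; lat ⌊0.02989/0.00416667⌋ = 7.

QC07sa17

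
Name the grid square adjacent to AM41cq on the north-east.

AM41dr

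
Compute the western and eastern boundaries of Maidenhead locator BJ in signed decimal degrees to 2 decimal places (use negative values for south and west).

-160.00, -140.00

Field B=1, J=9: +1·20° lon, +9·10° lat → SW at lon -160°, lat 0°.
Cell spans 20° lon × 10° lat.
west -160.00, east -140.00.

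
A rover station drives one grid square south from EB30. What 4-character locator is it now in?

EA39

Latitude square 0; −1 → -1, wraps to 9, carry into field.
Latitude field B = 1; −1 → 0 = A.
The longitude characters are unchanged.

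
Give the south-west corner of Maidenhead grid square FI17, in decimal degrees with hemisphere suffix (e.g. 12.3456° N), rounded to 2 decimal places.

3.00° S, 78.00° W

Field F=5, I=8: +5·20° lon, +8·10° lat → SW at lon -80°, lat -10°.
Square 1, 7: +1·2° lon, +7·1° lat → SW at lon -78°, lat -3°.
latitude 3.00° S, longitude 78.00° W.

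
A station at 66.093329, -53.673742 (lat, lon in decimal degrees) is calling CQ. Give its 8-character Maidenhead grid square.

GP36dc92

Add 180° to longitude and 90° to latitude: 126.32626, 156.09333.
Field: 126.32626/20 → 6 → G, 156.09333/10 → 15 → P; chars GP.
Square: 6.32626/2 → 3, 6.09333/1 → 6; chars 36.
Subsquare: 0.32626/0.0833333 → 3 → d, 0.09333/0.0416667 → 2 → c; chars dc.
Extended square: 0.07626/0.00833333 → 9, 0.01000/0.00416667 → 2; chars 92.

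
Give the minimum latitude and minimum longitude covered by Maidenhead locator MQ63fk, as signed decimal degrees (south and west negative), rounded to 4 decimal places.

Field M=12, Q=16: +12·20° lon, +16·10° lat → SW at lon 60°, lat 70°.
Square 6, 3: +6·2° lon, +3·1° lat → SW at lon 72°, lat 73°.
Subsquare f=5, k=10: +5·0.0833333° lon, +10·0.0416667° lat → SW at lon 72.4167°, lat 73.4167°.
latitude 73.4167, longitude 72.4167.

73.4167, 72.4167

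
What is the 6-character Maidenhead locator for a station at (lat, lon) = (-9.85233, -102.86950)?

Shift to the Maidenhead origin (180°W, 90°S): lon 77.1305, lat 80.1477.
Field: 77.1305/20 → 3 → D, 80.1477/10 → 8 → I; chars DI.
Square: 17.1305/2 → 8, 0.1477/1 → 0; chars 80.
Subsquare: 1.1305/0.0833333 → 13 → n, 0.1477/0.0416667 → 3 → d; chars nd.

DI80nd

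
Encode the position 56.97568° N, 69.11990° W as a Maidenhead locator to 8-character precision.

FO56kx54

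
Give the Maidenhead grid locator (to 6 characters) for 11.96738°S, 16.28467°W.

IH18ua

Add 180° to longitude and 90° to latitude: 163.7153, 78.0326.
Field (20°×10°, letters A–R): 163.7153/20 → 8 → I, 78.0326/10 → 7 → H; chars IH.
Square (2°×1°, digits 0–9): 3.7153/2 → 1, 8.0326/1 → 8; chars 18.
Subsquare (5′×2.5′, letters a–x): 1.7153/0.0833333 → 20 → u, 0.0326/0.0416667 → 0 → a; chars ua.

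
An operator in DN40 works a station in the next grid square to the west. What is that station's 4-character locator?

DN30

Longitude square 4; −1 → 3.
The latitude characters are unchanged.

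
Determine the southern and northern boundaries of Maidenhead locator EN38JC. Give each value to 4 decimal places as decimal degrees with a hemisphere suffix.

48.0833° N, 48.1250° N

Field E=4, N=13: +4·20° lon, +13·10° lat → SW at lon -100°, lat 40°.
Square 3, 8: +3·2° lon, +8·1° lat → SW at lon -94°, lat 48°.
Subsquare j=9, c=2: +9·0.0833333° lon, +2·0.0416667° lat → SW at lon -93.25°, lat 48.0833°.
Cell spans 0.0833333° lon × 0.0416667° lat.
south 48.0833° N, north 48.1250° N.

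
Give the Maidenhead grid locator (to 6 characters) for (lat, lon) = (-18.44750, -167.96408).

Add 180° to longitude and 90° to latitude: 12.0359, 71.5525.
Field: 12.0359/20 → 0 → A, 71.5525/10 → 7 → H; chars AH.
Square: 12.0359/2 → 6, 1.5525/1 → 1; chars 61.
Subsquare: 0.0359/0.0833333 → 0 → a, 0.5525/0.0416667 → 13 → n; chars an.

AH61an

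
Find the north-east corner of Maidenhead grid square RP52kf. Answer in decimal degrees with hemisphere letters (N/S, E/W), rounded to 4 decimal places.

Field R=17, P=15: +17·20° lon, +15·10° lat → SW at lon 160°, lat 60°.
Square 5, 2: +5·2° lon, +2·1° lat → SW at lon 170°, lat 62°.
Subsquare k=10, f=5: +10·0.0833333° lon, +5·0.0416667° lat → SW at lon 170.833°, lat 62.2083°.
Cell spans 0.0833333° lon × 0.0416667° lat. NE corner is SW corner plus one full cell.
latitude 62.2500° N, longitude 170.9167° E.

62.2500° N, 170.9167° E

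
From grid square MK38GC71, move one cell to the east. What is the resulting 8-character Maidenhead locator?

MK38gc81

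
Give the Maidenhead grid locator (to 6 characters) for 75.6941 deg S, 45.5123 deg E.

LB24sh

Shift to the Maidenhead origin (180°W, 90°S): lon 225.5123, lat 14.3059.
Field (20°×10°, letters A–R): lon ⌊225.5123/20⌋ = 11 → L; lat ⌊14.3059/10⌋ = 1 → B.
Square (2°×1°, digits 0–9): lon ⌊5.5123/2⌋ = 2; lat ⌊4.3059/1⌋ = 4.
Subsquare (5′×2.5′, letters a–x): lon ⌊1.5123/0.0833333⌋ = 18 → s; lat ⌊0.3059/0.0416667⌋ = 7 → h.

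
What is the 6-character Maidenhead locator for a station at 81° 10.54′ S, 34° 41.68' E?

KA78it

Shift to the Maidenhead origin (180°W, 90°S): lon 214.6947, lat 8.8243.
Field: 214.6947/20 → 10 → K, 8.8243/10 → 0 → A; chars KA.
Square: 14.6947/2 → 7, 8.8243/1 → 8; chars 78.
Subsquare: 0.6947/0.0833333 → 8 → i, 0.8243/0.0416667 → 19 → t; chars it.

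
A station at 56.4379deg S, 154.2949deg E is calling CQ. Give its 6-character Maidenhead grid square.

QD73dn

Offset from 180°W / 90°S: lon 334.2949°, lat 33.5621°.
Field: lon ⌊334.2949/20⌋ = 16 → Q; lat ⌊33.5621/10⌋ = 3 → D.
Square: lon ⌊14.2949/2⌋ = 7; lat ⌊3.5621/1⌋ = 3.
Subsquare: lon ⌊0.2949/0.0833333⌋ = 3 → d; lat ⌊0.5621/0.0416667⌋ = 13 → n.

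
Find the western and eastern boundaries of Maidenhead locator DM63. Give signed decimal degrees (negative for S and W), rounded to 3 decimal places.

-108.000, -106.000

Field D=3, M=12: +3·20° lon, +12·10° lat → SW at lon -120°, lat 30°.
Square 6, 3: +6·2° lon, +3·1° lat → SW at lon -108°, lat 33°.
Cell spans 2° lon × 1° lat.
west -108.000, east -106.000.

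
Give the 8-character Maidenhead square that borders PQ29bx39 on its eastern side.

PQ29bx49

Longitude extended square 3; +1 → 4.
The latitude characters are unchanged.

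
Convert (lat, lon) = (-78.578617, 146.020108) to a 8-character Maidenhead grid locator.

QB31ak21

Add 180° to longitude and 90° to latitude: 326.02011, 11.42138.
Field: lon ⌊326.02011/20⌋ = 16 → Q; lat ⌊11.42138/10⌋ = 1 → B.
Square: lon ⌊6.02011/2⌋ = 3; lat ⌊1.42138/1⌋ = 1.
Subsquare: lon ⌊0.02011/0.0833333⌋ = 0 → a; lat ⌊0.42138/0.0416667⌋ = 10 → k.
Extended square: lon ⌊0.02011/0.00833333⌋ = 2; lat ⌊0.00472/0.00416667⌋ = 1.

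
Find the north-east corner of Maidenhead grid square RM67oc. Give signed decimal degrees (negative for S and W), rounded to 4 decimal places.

37.1250, 173.2500

Field R=17, M=12: +17·20° lon, +12·10° lat → SW at lon 160°, lat 30°.
Square 6, 7: +6·2° lon, +7·1° lat → SW at lon 172°, lat 37°.
Subsquare o=14, c=2: +14·0.0833333° lon, +2·0.0416667° lat → SW at lon 173.167°, lat 37.0833°.
Cell spans 0.0833333° lon × 0.0416667° lat. NE corner is SW corner plus one full cell.
latitude 37.1250, longitude 173.2500.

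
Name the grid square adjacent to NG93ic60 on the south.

Latitude extended square 0; −1 → -1, wraps to 9, carry into subsquare.
Latitude subsquare c = 2; −1 → 1 = b.
The longitude characters are unchanged.

NG93ib69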